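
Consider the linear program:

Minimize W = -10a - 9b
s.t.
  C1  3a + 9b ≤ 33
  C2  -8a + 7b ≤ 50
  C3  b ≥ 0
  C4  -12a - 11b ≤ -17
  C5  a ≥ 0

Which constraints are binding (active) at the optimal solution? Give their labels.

C1 and C3

Corner points and W = -10a - 9b:
  (11, 0) → W = -110
  (0, 11/3) → W = -33
  (17/12, 0) → W = -85/6
  (0, 17/11) → W = -153/11

The minimum is at (11, 0). Substituting into each constraint, equality holds for C1 and C3; the remaining constraints have slack.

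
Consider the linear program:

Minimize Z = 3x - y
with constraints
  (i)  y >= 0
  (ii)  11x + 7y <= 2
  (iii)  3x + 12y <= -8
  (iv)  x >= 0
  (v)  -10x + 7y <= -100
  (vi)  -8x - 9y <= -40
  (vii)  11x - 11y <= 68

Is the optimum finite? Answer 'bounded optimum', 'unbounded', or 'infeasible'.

The boundaries -8x - 9y = -40 and 11x - 11y = 68 meet at (1052/187, -104/187), but that point violates y ≥ 0. Every candidate vertex is excluded by some other constraint, so the feasible region is empty.

infeasible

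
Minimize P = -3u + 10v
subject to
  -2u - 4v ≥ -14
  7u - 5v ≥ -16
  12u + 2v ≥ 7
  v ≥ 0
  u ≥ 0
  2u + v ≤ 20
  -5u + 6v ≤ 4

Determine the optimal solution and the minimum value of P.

Extreme points and P = -3u + 10v:
  (7, 0) → P = -21
  (17/8, 39/16) → P = 18
  (7/12, 0) → P = -7/4
  (17/41, 83/82) → P = 364/41

u = 7, v = 0, minimum P = -21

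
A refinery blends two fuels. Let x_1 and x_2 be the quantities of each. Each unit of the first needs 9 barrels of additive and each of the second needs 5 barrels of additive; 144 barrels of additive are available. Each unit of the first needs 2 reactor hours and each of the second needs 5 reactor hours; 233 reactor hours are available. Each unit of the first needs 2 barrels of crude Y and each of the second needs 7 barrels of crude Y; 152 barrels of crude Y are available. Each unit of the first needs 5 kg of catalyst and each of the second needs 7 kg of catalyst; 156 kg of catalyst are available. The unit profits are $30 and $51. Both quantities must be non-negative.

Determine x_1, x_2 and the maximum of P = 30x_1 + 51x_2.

Extreme points and P = 30x_1 + 51x_2:
  (0, 0) → P = 0
  (0, 152/7) → P = 7752/7
  (16, 0) → P = 480
  (6, 18) → P = 1098
  (4/3, 64/3) → P = 1128

x_1 = 4/3, x_2 = 64/3, maximum P = 1128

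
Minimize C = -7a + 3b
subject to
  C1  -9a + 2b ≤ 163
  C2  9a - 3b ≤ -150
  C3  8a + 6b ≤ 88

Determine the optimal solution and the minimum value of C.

a = -21, b = -13, minimum C = 108

Feasible corners and C = -7a + 3b:
  (-21, -13) → C = 108
  (-401/35, 1048/35) → C = 5951/35
  (-106/13, 332/13) → C = 1738/13

The binding constraints are -9a + 2b = 163 and 9a - 3b = -150.
Solving simultaneously gives a = -21, b = -13.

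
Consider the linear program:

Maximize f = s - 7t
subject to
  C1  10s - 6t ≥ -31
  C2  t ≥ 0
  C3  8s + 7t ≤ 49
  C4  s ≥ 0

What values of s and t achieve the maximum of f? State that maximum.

Vertices and f = s - 7t:
  (77/118, 369/59) → f = -5089/118
  (0, 31/6) → f = -217/6
  (49/8, 0) → f = 49/8
  (0, 0) → f = 0

The binding constraints are t = 0 and 8s + 7t = 49.
Solving simultaneously gives s = 49/8, t = 0.

s = 49/8, t = 0, maximum f = 49/8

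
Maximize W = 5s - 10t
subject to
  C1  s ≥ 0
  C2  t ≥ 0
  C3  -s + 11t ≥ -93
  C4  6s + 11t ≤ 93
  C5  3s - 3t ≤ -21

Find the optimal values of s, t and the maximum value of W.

s = 0, t = 7, maximum W = -70

Corner points and W = 5s - 10t:
  (0, 93/11) → W = -930/11
  (0, 7) → W = -70
  (16/17, 135/17) → W = -1270/17

The binding constraints are s = 0 and 3s - 3t = -21.
Solving simultaneously gives s = 0, t = 7.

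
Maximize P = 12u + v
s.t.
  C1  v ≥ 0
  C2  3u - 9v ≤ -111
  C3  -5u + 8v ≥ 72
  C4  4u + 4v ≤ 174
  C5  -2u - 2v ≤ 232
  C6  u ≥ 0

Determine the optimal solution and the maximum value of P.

Feasible corners and P = 12u + v:
  (80/7, 113/7) → P = 1073/7
  (0, 37/3) → P = 37/3
  (276/13, 579/26) → P = 7203/26
  (0, 87/2) → P = 87/2

The binding constraints are -5u + 8v = 72 and 4u + 4v = 174.
Solving simultaneously gives u = 276/13, v = 579/26.

u = 276/13, v = 579/26, maximum P = 7203/26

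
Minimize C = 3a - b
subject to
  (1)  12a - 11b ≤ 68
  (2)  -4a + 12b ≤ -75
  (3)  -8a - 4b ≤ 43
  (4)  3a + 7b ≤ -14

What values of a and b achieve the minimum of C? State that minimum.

a = -27/14, b = -193/28, minimum C = 31/28

The optimum lies where -4a + 12b = -75 and -8a - 4b = 43.
Solving simultaneously gives a = -27/14, b = -193/28.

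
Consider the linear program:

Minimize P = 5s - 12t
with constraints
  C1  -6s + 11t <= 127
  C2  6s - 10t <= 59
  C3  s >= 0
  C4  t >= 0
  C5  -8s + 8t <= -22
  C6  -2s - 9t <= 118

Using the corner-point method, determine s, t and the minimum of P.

s = 1919/6, t = 186, minimum P = -3797/6

Extreme points and P = 5s - 12t:
  (1919/6, 186) → P = -3797/6
  (629/20, 287/10) → P = -3743/20
  (59/6, 0) → P = 295/6
  (11/4, 0) → P = 55/4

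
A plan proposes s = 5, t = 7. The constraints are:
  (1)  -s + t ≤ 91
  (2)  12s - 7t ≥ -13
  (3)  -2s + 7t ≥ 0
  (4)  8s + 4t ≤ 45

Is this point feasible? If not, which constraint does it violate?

Constraint (4): 8s + 4t = 68, which is not ≤ 45. All other constraints are satisfied.

not feasible — violates (4)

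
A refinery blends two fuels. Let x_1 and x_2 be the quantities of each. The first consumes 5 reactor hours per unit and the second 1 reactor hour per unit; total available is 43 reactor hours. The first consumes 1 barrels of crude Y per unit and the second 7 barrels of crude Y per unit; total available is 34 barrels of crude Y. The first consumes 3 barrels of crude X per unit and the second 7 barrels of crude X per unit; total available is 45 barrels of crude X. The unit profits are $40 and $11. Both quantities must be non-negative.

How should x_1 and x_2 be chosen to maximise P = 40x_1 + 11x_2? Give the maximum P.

x_1 = 8, x_2 = 3, maximum P = 353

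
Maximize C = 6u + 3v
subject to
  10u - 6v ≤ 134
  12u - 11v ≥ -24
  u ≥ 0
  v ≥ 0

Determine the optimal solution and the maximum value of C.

u = 809/19, v = 924/19, maximum C = 7626/19

Feasible corners and C = 6u + 3v:
  (809/19, 924/19) → C = 7626/19
  (67/5, 0) → C = 402/5
  (0, 24/11) → C = 72/11
  (0, 0) → C = 0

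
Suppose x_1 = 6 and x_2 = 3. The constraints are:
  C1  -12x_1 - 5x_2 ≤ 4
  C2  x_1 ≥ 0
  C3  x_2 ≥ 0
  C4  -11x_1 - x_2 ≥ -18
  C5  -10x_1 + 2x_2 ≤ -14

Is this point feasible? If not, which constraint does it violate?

not feasible — violates C4

Constraint C4: -11x_1 - x_2 = -69, which is not ≥ -18. All other constraints are satisfied.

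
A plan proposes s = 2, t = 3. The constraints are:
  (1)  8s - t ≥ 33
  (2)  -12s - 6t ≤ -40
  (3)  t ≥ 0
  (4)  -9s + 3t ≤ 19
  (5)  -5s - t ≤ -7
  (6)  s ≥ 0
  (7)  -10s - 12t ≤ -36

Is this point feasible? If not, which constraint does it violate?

Constraint (1): 8s - t = 13, which is not ≥ 33. All other constraints are satisfied.

not feasible — violates (1)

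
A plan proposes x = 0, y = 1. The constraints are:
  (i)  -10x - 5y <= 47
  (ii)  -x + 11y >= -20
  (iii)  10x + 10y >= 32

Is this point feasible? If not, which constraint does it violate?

not feasible — violates (iii)

Constraint (iii): 10x + 10y = 10, which is not ≥ 32. All other constraints are satisfied.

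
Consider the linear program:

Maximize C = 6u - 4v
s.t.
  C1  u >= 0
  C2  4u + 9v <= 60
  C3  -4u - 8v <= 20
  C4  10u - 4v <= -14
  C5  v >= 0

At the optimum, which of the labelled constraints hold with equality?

C1 and C4

Vertices and C = 6u - 4v:
  (0, 20/3) → C = -80/3
  (0, 7/2) → C = -14
  (57/53, 328/53) → C = -970/53

The maximum is at (0, 7/2). Substituting into each constraint, equality holds for C1 and C4; the remaining constraints have slack.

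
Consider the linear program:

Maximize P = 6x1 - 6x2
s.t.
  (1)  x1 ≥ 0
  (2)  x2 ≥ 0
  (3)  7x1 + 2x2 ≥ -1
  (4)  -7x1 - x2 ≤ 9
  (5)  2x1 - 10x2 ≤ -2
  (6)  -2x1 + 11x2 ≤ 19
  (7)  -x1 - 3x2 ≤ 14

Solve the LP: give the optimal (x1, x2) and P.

Vertices and P = 6x1 - 6x2:
  (0, 1/5) → P = -6/5
  (0, 19/11) → P = -114/11
  (84, 17) → P = 402

x1 = 84, x2 = 17, maximum P = 402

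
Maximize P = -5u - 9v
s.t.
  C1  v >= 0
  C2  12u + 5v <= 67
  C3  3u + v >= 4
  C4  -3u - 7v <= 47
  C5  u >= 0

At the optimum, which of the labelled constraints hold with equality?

Extreme points and P = -5u - 9v:
  (67/12, 0) → P = -335/12
  (4/3, 0) → P = -20/3
  (0, 67/5) → P = -603/5
  (0, 4) → P = -36

The maximum is at (4/3, 0). Substituting into each constraint, equality holds for C1 and C3; the remaining constraints have slack.

C1 and C3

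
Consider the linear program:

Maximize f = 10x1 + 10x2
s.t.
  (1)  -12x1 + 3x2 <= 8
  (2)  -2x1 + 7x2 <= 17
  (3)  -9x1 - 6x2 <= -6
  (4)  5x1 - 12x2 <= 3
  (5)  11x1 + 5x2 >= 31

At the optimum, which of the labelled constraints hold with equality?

(2) and (4)

Extreme points and f = 10x1 + 10x2:
  (225/11, 91/11) → f = 3160/11
  (44/29, 83/29) → f = 1270/29
  (387/157, 122/157) → f = 5090/157

The maximum is at (225/11, 91/11). Substituting into each constraint, equality holds for (2) and (4); the remaining constraints have slack.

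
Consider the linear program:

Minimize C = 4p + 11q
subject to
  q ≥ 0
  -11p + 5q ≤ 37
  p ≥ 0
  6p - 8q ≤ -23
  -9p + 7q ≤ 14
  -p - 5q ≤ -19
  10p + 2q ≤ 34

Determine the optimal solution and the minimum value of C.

p = 49/30, q = 41/10, minimum C = 1549/30

Feasible corners and C = 4p + 11q:
  (49/30, 41/10) → C = 1549/30
  (113/46, 217/46) → C = 2839/46
  (105/44, 223/44) → C = 2873/44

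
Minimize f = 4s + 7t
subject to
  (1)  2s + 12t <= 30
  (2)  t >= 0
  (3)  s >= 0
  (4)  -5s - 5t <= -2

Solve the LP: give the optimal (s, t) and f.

Vertices and f = 4s + 7t:
  (15, 0) → f = 60
  (0, 5/2) → f = 35/2
  (2/5, 0) → f = 8/5
  (0, 2/5) → f = 14/5

s = 2/5, t = 0, minimum f = 8/5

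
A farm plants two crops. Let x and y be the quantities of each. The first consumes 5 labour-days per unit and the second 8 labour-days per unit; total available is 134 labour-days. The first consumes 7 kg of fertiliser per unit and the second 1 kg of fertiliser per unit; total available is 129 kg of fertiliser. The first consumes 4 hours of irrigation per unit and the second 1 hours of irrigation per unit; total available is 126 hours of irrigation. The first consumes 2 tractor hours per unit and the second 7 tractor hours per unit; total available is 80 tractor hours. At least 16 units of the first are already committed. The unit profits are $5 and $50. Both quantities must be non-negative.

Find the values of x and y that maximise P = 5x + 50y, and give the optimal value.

The binding constraints are 5x + 8y = 134 and x = 16.
Solving simultaneously gives x = 16, y = 27/4.

x = 16, y = 27/4, maximum P = 835/2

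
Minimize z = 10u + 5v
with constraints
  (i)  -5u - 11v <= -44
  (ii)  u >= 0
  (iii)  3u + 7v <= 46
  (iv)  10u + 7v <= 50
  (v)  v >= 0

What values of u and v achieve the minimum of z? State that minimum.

u = 0, v = 4, minimum z = 20

Corner points and z = 10u + 5v:
  (0, 4) → z = 20
  (242/75, 38/15) → z = 674/15
  (0, 46/7) → z = 230/7
  (4/7, 310/49) → z = 1830/49

At the optimal vertex, -5u - 11v = -44 and u = 0.
Solving simultaneously gives u = 0, v = 4.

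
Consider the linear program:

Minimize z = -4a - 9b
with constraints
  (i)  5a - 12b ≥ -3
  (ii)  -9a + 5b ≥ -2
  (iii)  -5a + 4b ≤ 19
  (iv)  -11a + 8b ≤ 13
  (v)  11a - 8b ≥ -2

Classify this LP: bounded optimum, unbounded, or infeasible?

bounded optimum

Vertices and z = -4a - 9b:
  (39/83, 37/83) → z = -489/83
  (0, 1/4) → z = -9/4
The feasible region has finitely many vertices and no improving ray; the minimum is -489/83 at (39/83, 37/83).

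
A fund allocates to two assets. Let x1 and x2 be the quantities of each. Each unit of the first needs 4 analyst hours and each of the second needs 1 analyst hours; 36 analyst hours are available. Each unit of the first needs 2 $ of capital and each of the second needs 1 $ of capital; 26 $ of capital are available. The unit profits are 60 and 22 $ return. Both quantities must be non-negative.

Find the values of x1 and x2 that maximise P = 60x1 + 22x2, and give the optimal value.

x1 = 5, x2 = 16, maximum P = 652

Extreme points and P = 60x1 + 22x2:
  (0, 0) → P = 0
  (0, 26) → P = 572
  (9, 0) → P = 540
  (5, 16) → P = 652

At the optimal vertex, 4x1 + x2 = 36 and 2x1 + x2 = 26.
Solving simultaneously gives x1 = 5, x2 = 16.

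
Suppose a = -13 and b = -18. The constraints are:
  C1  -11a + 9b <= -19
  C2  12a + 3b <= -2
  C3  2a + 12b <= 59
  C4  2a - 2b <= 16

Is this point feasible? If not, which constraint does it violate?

feasible

C1: -19 ≤ -19 ✓
C2: -210 ≤ -2 ✓
C3: -242 ≤ 59 ✓
C4: 10 ≤ 16 ✓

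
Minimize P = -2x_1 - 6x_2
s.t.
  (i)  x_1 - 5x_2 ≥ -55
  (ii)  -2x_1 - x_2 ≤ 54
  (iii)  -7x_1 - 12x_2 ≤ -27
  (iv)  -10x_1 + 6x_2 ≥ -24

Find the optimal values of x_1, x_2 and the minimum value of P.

x_1 = 225/22, x_2 = 287/22, minimum P = -1086/11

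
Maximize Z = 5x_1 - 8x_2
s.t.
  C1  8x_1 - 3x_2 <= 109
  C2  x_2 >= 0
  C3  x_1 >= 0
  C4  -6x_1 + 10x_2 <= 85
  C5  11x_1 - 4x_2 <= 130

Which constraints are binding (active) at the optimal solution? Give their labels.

C2 and C5

Vertices and Z = 5x_1 - 8x_2:
  (0, 0) → Z = 0
  (130/11, 0) → Z = 650/11
  (0, 17/2) → Z = -68
  (820/43, 1715/86) → Z = -2760/43

The maximum is at (130/11, 0). Substituting into each constraint, equality holds for C2 and C5; the remaining constraints have slack.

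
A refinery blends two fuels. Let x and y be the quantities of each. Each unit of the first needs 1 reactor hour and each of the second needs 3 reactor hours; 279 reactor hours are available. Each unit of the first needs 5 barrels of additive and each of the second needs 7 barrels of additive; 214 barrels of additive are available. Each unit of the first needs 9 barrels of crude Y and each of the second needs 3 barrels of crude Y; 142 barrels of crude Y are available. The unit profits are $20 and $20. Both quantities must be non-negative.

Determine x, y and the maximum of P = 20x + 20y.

The optimum lies where 5x + 7y = 214 and 9x + 3y = 142.
Solving simultaneously gives x = 22/3, y = 76/3.

x = 22/3, y = 76/3, maximum P = 1960/3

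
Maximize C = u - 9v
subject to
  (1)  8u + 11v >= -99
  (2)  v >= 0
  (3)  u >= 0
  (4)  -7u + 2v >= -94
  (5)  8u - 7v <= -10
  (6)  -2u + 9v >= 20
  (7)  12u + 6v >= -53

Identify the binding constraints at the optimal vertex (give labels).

Vertices and C = u - 9v:
  (0, 20/9) → C = -20
  (226/11, 274/11) → C = -2240/11
  (25/29, 70/29) → C = -605/29
The feasible region is unbounded (it extends along (0, 1), (2, 7)), but C strictly decreases along every unbounded feasible direction, so there is no improving ray and the maximum is attained at a vertex.

The maximum is at (0, 20/9). Substituting into each constraint, equality holds for (3) and (6); the remaining constraints have slack.

(3) and (6)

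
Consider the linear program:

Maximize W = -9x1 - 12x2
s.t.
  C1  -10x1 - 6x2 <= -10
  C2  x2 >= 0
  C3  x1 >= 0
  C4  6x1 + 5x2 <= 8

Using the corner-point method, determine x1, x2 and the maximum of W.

Feasible corners and W = -9x1 - 12x2:
  (1, 0) → W = -9
  (1/7, 10/7) → W = -129/7
  (4/3, 0) → W = -12

x1 = 1, x2 = 0, maximum W = -9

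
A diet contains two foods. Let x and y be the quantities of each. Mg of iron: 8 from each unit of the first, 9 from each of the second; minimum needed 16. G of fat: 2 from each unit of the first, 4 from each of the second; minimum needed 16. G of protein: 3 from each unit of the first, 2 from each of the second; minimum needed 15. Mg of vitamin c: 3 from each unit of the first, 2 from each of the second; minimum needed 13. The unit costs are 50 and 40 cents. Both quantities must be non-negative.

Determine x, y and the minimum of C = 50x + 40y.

The feasible region is unbounded (it extends along (0, 1), (1, 0)), but C strictly increases along every unbounded feasible direction, so there is no improving ray and the minimum is attained at a vertex.

At the optimal vertex, 2x + 4y = 16 and 3x + 2y = 15.
Solving simultaneously gives x = 7/2, y = 9/4.

x = 7/2, y = 9/4, minimum C = 265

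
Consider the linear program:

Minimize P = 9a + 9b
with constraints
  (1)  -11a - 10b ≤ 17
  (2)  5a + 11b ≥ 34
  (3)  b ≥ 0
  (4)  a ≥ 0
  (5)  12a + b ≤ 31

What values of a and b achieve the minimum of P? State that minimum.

Feasible corners and P = 9a + 9b:
  (0, 34/11) → P = 306/11
  (307/127, 253/127) → P = 5040/127
  (0, 31) → P = 279

The binding constraints are 5a + 11b = 34 and a = 0.
Solving simultaneously gives a = 0, b = 34/11.

a = 0, b = 34/11, minimum P = 306/11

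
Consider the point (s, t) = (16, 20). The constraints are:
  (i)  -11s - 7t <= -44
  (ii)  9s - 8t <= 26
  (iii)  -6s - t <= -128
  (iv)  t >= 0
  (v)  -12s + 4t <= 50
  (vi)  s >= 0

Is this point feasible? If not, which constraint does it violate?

not feasible — violates (iii)

Constraint (iii): -6s - t = -116, which is not ≤ -128. All other constraints are satisfied.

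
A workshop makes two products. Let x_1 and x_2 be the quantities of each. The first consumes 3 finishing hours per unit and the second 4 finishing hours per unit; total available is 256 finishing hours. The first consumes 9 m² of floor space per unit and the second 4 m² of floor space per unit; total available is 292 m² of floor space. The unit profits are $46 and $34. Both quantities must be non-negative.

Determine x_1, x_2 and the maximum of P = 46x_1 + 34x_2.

Extreme points and P = 46x_1 + 34x_2:
  (0, 0) → P = 0
  (0, 64) → P = 2176
  (292/9, 0) → P = 13432/9
  (6, 119/2) → P = 2299

x_1 = 6, x_2 = 119/2, maximum P = 2299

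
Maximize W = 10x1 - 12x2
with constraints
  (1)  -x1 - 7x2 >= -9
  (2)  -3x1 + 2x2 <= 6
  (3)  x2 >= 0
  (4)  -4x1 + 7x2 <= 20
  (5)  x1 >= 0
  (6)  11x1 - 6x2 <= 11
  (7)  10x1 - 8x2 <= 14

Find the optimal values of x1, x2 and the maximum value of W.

x1 = 1, x2 = 0, maximum W = 10

Extreme points and W = 10x1 - 12x2:
  (0, 9/7) → W = -108/7
  (131/83, 88/83) → W = 254/83
  (0, 0) → W = 0
  (1, 0) → W = 10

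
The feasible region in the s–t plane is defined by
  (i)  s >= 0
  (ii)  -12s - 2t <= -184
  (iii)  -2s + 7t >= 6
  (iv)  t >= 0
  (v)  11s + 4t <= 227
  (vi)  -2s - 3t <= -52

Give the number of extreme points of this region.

4

Intersecting each pair of boundary lines and keeping only the points that satisfy every inequality leaves:
  (141/13, 350/13)
  (14, 8)
  (313/17, 104/17)
  (173/10, 29/5)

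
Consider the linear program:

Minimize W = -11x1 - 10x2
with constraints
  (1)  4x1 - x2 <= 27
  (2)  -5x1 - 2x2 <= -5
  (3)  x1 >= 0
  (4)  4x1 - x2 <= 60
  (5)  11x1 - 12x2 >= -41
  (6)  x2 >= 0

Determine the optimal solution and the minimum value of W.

x1 = 365/37, x2 = 461/37, minimum W = -8625/37

Vertices and W = -11x1 - 10x2:
  (365/37, 461/37) → W = -8625/37
  (27/4, 0) → W = -297/4
  (0, 5/2) → W = -25
  (1, 0) → W = -11
  (0, 41/12) → W = -205/6

The optimum lies where 4x1 - x2 = 27 and 11x1 - 12x2 = -41.
Solving simultaneously gives x1 = 365/37, x2 = 461/37.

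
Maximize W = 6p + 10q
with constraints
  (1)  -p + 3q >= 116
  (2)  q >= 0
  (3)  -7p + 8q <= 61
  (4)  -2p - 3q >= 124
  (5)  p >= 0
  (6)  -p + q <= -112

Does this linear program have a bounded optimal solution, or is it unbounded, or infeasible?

infeasible

The boundaries -p + 3q = 116 and -p + q = -112 meet at (226, 114), but that point violates -2p - 3q ≥ 124. Every candidate vertex is excluded by some other constraint, so the feasible region is empty.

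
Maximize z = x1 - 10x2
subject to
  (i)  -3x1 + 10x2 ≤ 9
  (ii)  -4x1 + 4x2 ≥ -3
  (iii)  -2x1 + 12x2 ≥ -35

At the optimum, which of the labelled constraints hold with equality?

(i) and (iii)

Feasible corners and z = x1 - 10x2:
  (33/14, 45/28) → z = -96/7
  (-229/8, -123/16) → z = 193/4
  (-13/5, -67/20) → z = 309/10

The maximum is at (-229/8, -123/16). Substituting into each constraint, equality holds for (i) and (iii); the remaining constraints have slack.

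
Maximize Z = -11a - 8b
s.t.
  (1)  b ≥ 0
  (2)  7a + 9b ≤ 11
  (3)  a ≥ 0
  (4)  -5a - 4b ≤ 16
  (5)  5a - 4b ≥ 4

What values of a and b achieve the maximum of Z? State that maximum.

The optimum lies where b = 0 and 5a - 4b = 4.
Solving simultaneously gives a = 4/5, b = 0.

a = 4/5, b = 0, maximum Z = -44/5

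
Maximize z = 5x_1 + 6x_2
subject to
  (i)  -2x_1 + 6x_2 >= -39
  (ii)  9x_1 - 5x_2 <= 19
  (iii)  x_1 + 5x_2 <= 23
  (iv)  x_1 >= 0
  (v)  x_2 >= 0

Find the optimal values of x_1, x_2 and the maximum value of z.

Extreme points and z = 5x_1 + 6x_2:
  (21/5, 94/25) → z = 1089/25
  (19/9, 0) → z = 95/9
  (0, 23/5) → z = 138/5
  (0, 0) → z = 0

The optimum lies where 9x_1 - 5x_2 = 19 and x_1 + 5x_2 = 23.
Solving simultaneously gives x_1 = 21/5, x_2 = 94/25.

x_1 = 21/5, x_2 = 94/25, maximum z = 1089/25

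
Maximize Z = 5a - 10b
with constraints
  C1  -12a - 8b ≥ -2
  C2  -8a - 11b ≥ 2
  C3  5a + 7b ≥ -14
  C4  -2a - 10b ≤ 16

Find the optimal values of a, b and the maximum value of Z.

Corner points and Z = 5a - 10b:
  (19/34, -10/17) → Z = 295/34
  (37/26, -49/26) → Z = 675/26
  (-7/9, -13/9) → Z = 95/9
The feasible region is unbounded (it extends along (-7, 5), (-11, 8)), but Z strictly decreases along every unbounded feasible direction, so there is no improving ray and the maximum is attained at a vertex.

The binding constraints are -12a - 8b = -2 and -2a - 10b = 16.
Solving simultaneously gives a = 37/26, b = -49/26.

a = 37/26, b = -49/26, maximum Z = 675/26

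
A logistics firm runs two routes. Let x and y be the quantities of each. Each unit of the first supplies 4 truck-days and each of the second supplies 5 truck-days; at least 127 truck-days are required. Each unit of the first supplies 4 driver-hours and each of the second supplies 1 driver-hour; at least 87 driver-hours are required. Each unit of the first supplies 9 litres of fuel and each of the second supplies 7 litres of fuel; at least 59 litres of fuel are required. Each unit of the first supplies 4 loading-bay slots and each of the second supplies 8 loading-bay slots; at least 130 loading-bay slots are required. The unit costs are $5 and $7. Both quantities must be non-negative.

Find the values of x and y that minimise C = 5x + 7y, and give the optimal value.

x = 61/2, y = 1, minimum C = 319/2

Extreme points and C = 5x + 7y:
  (0, 87) → C = 609
  (65/2, 0) → C = 325/2
  (77/4, 10) → C = 665/4
  (61/2, 1) → C = 319/2
The feasible region is unbounded (it extends along (0, 1), (1, 0)), but C strictly increases along every unbounded feasible direction, so there is no improving ray and the minimum is attained at a vertex.

At the optimal vertex, 4x + 5y = 127 and 4x + 8y = 130.
Solving simultaneously gives x = 61/2, y = 1.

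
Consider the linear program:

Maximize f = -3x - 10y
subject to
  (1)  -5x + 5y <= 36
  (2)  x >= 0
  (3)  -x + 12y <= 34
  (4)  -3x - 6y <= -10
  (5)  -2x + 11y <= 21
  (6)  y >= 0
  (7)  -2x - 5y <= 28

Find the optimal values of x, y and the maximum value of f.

Extreme points and f = -3x - 10y:
  (0, 5/3) → f = -50/3
  (0, 21/11) → f = -210/11
  (122/13, 47/13) → f = -836/13
  (10/3, 0) → f = -10
The feasible region is unbounded (it extends along (12, 1), (1, 0)), but f strictly decreases along every unbounded feasible direction, so there is no improving ray and the maximum is attained at a vertex.

At the optimal vertex, -3x - 6y = -10 and y = 0.
Solving simultaneously gives x = 10/3, y = 0.

x = 10/3, y = 0, maximum f = -10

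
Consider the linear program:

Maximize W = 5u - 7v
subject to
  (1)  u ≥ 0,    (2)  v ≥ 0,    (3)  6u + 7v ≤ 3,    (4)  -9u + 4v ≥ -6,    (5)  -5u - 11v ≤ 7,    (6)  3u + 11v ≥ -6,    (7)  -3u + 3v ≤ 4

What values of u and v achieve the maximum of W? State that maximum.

Extreme points and W = 5u - 7v:
  (0, 0) → W = 0
  (0, 3/7) → W = -3
  (1/2, 0) → W = 5/2

The optimum lies where v = 0 and 6u + 7v = 3.
Solving simultaneously gives u = 1/2, v = 0.

u = 1/2, v = 0, maximum W = 5/2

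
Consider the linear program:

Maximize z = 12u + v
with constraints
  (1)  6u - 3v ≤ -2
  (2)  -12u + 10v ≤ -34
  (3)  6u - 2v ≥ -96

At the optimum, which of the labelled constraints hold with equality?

(1) and (2)

Extreme points and z = 12u + v:
  (-61/12, -19/2) → z = -141/2
  (-142/3, -94) → z = -662
  (-257/9, -113/3) → z = -1141/3

The maximum is at (-61/12, -19/2). Substituting into each constraint, equality holds for (1) and (2); the remaining constraints have slack.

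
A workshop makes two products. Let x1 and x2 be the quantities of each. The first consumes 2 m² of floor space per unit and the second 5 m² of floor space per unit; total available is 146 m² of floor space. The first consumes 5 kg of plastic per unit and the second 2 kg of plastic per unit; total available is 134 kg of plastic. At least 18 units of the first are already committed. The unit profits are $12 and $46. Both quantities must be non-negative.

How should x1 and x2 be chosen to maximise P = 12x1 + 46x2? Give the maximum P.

Feasible corners and P = 12x1 + 46x2:
  (134/5, 0) → P = 1608/5
  (18, 0) → P = 216
  (18, 22) → P = 1228

The binding constraints are 2x1 + 5x2 = 146 and 5x1 + 2x2 = 134.
Solving simultaneously gives x1 = 18, x2 = 22.

x1 = 18, x2 = 22, maximum P = 1228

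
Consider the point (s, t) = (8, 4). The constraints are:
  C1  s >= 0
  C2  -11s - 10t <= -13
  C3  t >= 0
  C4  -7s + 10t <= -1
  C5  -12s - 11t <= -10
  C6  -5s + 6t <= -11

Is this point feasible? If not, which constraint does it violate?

feasible

C1: 8 ≥ 0 ✓
C2: -128 ≤ -13 ✓
C3: 4 ≥ 0 ✓
C4: -16 ≤ -1 ✓
C5: -140 ≤ -10 ✓
C6: -16 ≤ -11 ✓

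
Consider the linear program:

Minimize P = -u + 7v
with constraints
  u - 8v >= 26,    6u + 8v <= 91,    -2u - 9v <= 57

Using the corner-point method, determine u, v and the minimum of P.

Feasible corners and P = -u + 7v:
  (117/7, -65/56) → P = -1391/56
  (-222/25, -109/25) → P = -541/25
  (1275/38, -262/19) → P = -4943/38

The binding constraints are 6u + 8v = 91 and -2u - 9v = 57.
Solving simultaneously gives u = 1275/38, v = -262/19.

u = 1275/38, v = -262/19, minimum P = -4943/38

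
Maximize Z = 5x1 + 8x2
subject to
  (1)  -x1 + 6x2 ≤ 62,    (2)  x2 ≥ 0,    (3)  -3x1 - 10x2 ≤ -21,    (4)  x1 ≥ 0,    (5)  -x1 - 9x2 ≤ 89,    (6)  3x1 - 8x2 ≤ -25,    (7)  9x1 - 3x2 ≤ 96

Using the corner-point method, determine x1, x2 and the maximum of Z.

Extreme points and Z = 5x1 + 8x2:
  (0, 31/3) → Z = 248/3
  (254/17, 218/17) → Z = 3014/17
  (0, 25/8) → Z = 25
  (281/21, 57/7) → Z = 2773/21

x1 = 254/17, x2 = 218/17, maximum Z = 3014/17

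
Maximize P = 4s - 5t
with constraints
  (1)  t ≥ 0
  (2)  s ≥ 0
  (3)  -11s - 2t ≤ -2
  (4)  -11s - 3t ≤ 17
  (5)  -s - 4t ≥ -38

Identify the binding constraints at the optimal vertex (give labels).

(1) and (5)

Feasible corners and P = 4s - 5t:
  (2/11, 0) → P = 8/11
  (38, 0) → P = 152
  (0, 1) → P = -5
  (0, 19/2) → P = -95/2

The maximum is at (38, 0). Substituting into each constraint, equality holds for (1) and (5); the remaining constraints have slack.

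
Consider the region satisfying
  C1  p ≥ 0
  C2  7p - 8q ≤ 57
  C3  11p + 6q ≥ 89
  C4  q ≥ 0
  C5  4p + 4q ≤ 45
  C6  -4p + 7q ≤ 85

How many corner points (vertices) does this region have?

Of the 15 pairwise boundary intersections, those satisfying every inequality are:
  (57/7, 0)
  (49/5, 29/20)
  (89/11, 0)
  (43/10, 139/20)

4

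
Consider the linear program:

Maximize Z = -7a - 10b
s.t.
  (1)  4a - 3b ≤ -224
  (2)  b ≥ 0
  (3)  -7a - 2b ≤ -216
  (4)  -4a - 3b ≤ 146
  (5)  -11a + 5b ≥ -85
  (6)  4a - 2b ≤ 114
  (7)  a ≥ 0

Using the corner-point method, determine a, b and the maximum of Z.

a = 200/29, b = 2432/29, maximum Z = -25720/29

Feasible corners and Z = -7a - 10b:
  (200/29, 2432/29) → Z = -25720/29
  (1375/13, 2804/13) → Z = -37665/13
  (0, 108) → Z = -1080
The feasible region is unbounded (it extends along (0, 1), (5, 11)), but Z strictly decreases along every unbounded feasible direction, so there is no improving ray and the maximum is attained at a vertex.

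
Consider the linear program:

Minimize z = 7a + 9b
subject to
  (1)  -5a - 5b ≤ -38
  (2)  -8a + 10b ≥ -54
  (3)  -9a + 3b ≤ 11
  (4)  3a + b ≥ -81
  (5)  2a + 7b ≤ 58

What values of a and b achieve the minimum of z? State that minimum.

a = 65/9, b = 17/45, minimum z = 2428/45

Corner points and z = 7a + 9b:
  (65/9, 17/45) → z = 2428/45
  (59/60, 397/60) → z = 1993/30
  (479/38, 89/19) → z = 4955/38
  (97/69, 544/69) → z = 5575/69

At the optimal vertex, -5a - 5b = -38 and -8a + 10b = -54.
Solving simultaneously gives a = 65/9, b = 17/45.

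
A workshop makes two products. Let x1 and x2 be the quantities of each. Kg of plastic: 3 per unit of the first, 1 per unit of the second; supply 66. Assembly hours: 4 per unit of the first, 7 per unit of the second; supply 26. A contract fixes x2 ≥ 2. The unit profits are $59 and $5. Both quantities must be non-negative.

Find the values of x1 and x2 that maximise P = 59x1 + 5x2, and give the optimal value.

x1 = 3, x2 = 2, maximum P = 187

Corner points and P = 59x1 + 5x2:
  (0, 26/7) → P = 130/7
  (0, 2) → P = 10
  (3, 2) → P = 187

At the optimal vertex, 4x1 + 7x2 = 26 and x2 = 2.
Solving simultaneously gives x1 = 3, x2 = 2.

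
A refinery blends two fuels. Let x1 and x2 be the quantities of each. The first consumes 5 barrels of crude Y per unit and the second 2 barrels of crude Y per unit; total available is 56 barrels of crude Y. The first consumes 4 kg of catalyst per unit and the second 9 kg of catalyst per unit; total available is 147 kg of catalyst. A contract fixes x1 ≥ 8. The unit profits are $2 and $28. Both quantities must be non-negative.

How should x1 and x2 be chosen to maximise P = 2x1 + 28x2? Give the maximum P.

Extreme points and P = 2x1 + 28x2:
  (56/5, 0) → P = 112/5
  (8, 0) → P = 16
  (8, 8) → P = 240

At the optimal vertex, 5x1 + 2x2 = 56 and x1 = 8.
Solving simultaneously gives x1 = 8, x2 = 8.

x1 = 8, x2 = 8, maximum P = 240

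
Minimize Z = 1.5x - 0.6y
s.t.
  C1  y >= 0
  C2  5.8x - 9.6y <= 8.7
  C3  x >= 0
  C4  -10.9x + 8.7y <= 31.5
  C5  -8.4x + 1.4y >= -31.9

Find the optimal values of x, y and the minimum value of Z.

Corner points and Z = 1.5x - 0.6y:
  (3/2, 0) → Z = 9/4
  (0, 0) → Z = 0
  (14703/3626, 5597/3626) → Z = 26709/5180
  (0, 105/29) → Z = -63/29
  (32163/5782, 61231/5782) → Z = 16437/8260

The binding constraints are x = 0 and -10.9x + 8.7y = 31.5.
Solving simultaneously gives x = 0, y = 105/29.

x = 0, y = 105/29, minimum Z = -63/29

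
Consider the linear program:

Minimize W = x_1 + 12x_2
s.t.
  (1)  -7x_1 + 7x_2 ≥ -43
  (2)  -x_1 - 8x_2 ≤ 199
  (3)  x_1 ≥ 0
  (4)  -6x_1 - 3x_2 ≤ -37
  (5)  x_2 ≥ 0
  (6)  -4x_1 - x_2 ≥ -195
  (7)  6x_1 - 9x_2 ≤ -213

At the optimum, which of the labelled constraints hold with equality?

(3) and (7)

Extreme points and W = x_1 + 12x_2:
  (0, 195) → W = 2340
  (0, 71/3) → W = 284
  (257/7, 337/7) → W = 4301/7

The minimum is at (0, 71/3). Substituting into each constraint, equality holds for (3) and (7); the remaining constraints have slack.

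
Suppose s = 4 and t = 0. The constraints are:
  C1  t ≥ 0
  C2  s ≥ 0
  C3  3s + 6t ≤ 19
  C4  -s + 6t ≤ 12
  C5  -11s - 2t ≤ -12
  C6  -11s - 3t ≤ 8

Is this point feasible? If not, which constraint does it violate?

C1: 0 ≥ 0 ✓
C2: 4 ≥ 0 ✓
C3: 12 ≤ 19 ✓
C4: -4 ≤ 12 ✓
C5: -44 ≤ -12 ✓
C6: -44 ≤ 8 ✓

feasible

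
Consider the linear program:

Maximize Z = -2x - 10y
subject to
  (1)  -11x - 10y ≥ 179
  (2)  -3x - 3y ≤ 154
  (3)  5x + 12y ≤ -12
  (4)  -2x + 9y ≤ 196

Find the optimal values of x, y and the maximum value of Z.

Feasible corners and Z = -2x - 10y:
  (1003/3, -1157/3) → Z = 3188
  (-1014/41, 763/82) → Z = -1787/41
  (-658/11, 280/33) → Z = 1148/33
  (-820/23, 956/69) → Z = -4640/69

x = 1003/3, y = -1157/3, maximum Z = 3188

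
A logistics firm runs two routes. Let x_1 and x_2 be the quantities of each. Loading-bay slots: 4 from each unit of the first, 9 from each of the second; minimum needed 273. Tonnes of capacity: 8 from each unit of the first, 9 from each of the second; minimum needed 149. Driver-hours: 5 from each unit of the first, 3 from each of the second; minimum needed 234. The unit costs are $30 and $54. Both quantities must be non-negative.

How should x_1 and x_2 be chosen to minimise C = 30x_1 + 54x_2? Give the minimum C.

Feasible corners and C = 30x_1 + 54x_2:
  (0, 78) → C = 4212
  (273/4, 0) → C = 4095/2
  (39, 13) → C = 1872
The feasible region is unbounded (it extends along (0, 1), (1, 0)), but C strictly increases along every unbounded feasible direction, so there is no improving ray and the minimum is attained at a vertex.

At the optimal vertex, 4x_1 + 9x_2 = 273 and 5x_1 + 3x_2 = 234.
Solving simultaneously gives x_1 = 39, x_2 = 13.

x_1 = 39, x_2 = 13, minimum C = 1872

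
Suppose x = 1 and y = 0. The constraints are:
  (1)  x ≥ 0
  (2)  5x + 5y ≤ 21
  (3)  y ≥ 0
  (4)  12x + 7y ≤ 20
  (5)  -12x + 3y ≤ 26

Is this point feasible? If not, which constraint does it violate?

(1): 1 ≥ 0 ✓
(2): 5 ≤ 21 ✓
(3): 0 ≥ 0 ✓
(4): 12 ≤ 20 ✓
(5): -12 ≤ 26 ✓

feasible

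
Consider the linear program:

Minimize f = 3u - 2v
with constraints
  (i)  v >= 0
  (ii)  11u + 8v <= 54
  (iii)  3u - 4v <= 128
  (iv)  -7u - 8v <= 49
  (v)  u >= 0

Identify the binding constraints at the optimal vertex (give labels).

Extreme points and f = 3u - 2v:
  (54/11, 0) → f = 162/11
  (0, 0) → f = 0
  (0, 27/4) → f = -27/2

The minimum is at (0, 27/4). Substituting into each constraint, equality holds for (ii) and (v); the remaining constraints have slack.

(ii) and (v)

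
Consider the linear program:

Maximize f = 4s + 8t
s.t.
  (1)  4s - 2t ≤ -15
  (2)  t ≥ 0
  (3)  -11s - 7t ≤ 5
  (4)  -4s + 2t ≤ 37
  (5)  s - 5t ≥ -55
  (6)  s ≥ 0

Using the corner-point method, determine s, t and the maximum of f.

s = 35/18, t = 205/18, maximum f = 890/9

Corner points and f = 4s + 8t:
  (35/18, 205/18) → f = 890/9
  (0, 15/2) → f = 60
  (0, 11) → f = 88

The binding constraints are 4s - 2t = -15 and s - 5t = -55.
Solving simultaneously gives s = 35/18, t = 205/18.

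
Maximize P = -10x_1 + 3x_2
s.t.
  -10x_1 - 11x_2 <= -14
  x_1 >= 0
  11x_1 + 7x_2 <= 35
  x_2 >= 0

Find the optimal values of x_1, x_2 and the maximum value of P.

x_1 = 0, x_2 = 5, maximum P = 15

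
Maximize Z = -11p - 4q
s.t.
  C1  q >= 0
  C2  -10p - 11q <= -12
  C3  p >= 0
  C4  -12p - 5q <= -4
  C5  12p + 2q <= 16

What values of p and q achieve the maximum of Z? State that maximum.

p = 0, q = 12/11, maximum Z = -48/11

Corner points and Z = -11p - 4q:
  (6/5, 0) → Z = -66/5
  (4/3, 0) → Z = -44/3
  (0, 12/11) → Z = -48/11
  (0, 8) → Z = -32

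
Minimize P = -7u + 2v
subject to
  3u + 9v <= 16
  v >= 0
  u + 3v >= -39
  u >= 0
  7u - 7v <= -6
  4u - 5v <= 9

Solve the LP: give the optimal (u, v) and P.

u = 29/42, v = 65/42, minimum P = -73/42

Vertices and P = -7u + 2v:
  (0, 16/9) → P = 32/9
  (29/42, 65/42) → P = -73/42
  (0, 6/7) → P = 12/7

At the optimal vertex, 3u + 9v = 16 and 7u - 7v = -6.
Solving simultaneously gives u = 29/42, v = 65/42.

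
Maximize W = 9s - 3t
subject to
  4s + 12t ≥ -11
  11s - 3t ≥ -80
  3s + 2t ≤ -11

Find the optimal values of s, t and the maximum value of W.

Extreme points and W = 9s - 3t:
  (-331/48, 199/144) → W = -1589/24
  (-55/14, 11/28) → W = -1023/28
  (-193/31, 119/31) → W = -2094/31

s = -55/14, t = 11/28, maximum W = -1023/28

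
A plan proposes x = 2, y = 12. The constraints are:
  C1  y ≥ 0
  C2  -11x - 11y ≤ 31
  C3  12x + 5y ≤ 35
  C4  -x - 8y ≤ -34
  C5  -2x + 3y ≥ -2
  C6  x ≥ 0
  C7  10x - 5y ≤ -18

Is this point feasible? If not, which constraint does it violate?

not feasible — violates C3

Constraint C3: 12x + 5y = 84, which is not ≤ 35. All other constraints are satisfied.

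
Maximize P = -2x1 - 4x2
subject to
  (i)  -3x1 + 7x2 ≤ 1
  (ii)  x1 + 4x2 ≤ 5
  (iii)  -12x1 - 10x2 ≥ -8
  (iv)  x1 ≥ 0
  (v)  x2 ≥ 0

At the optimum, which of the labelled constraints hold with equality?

(iv) and (v)

Extreme points and P = -2x1 - 4x2:
  (23/57, 6/19) → P = -118/57
  (0, 1/7) → P = -4/7
  (2/3, 0) → P = -4/3
  (0, 0) → P = 0

The maximum is at (0, 0). Substituting into each constraint, equality holds for (iv) and (v); the remaining constraints have slack.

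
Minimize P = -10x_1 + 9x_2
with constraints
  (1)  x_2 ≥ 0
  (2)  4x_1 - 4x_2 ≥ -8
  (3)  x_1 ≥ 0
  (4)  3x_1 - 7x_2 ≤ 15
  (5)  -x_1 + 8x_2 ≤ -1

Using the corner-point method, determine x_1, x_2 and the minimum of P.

Vertices and P = -10x_1 + 9x_2:
  (5, 0) → P = -50
  (1, 0) → P = -10
  (113/17, 12/17) → P = -1022/17

x_1 = 113/17, x_2 = 12/17, minimum P = -1022/17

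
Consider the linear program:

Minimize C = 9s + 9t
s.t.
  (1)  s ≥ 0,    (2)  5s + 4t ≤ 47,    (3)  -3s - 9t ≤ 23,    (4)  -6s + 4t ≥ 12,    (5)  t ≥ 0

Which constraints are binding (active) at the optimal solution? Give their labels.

Corner points and C = 9s + 9t:
  (0, 47/4) → C = 423/4
  (0, 3) → C = 27
  (35/11, 171/22) → C = 2169/22

The minimum is at (0, 3). Substituting into each constraint, equality holds for (1) and (4); the remaining constraints have slack.

(1) and (4)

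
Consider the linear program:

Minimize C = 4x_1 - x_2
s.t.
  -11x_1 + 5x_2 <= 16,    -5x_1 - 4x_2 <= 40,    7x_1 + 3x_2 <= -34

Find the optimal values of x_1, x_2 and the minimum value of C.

Extreme points and C = 4x_1 - x_2:
  (-88/23, -120/23) → C = -232/23
  (-109/34, -131/34) → C = -305/34
  (-16/13, -110/13) → C = 46/13

The optimum lies where -11x_1 + 5x_2 = 16 and -5x_1 - 4x_2 = 40.
Solving simultaneously gives x_1 = -88/23, x_2 = -120/23.

x_1 = -88/23, x_2 = -120/23, minimum C = -232/23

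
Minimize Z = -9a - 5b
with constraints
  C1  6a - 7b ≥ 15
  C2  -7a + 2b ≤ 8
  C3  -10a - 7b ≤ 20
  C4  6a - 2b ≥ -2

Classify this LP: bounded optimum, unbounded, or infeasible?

From the feasible point (-5/16, -135/56), moving in the direction (7, -10) keeps every constraint satisfied while Z decreases without bound.

unbounded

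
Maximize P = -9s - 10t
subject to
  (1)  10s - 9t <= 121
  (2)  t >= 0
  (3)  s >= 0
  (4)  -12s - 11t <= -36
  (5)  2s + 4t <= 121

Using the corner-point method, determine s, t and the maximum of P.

s = 3, t = 0, maximum P = -27

Extreme points and P = -9s - 10t:
  (121/10, 0) → P = -1089/10
  (1573/58, 484/29) → P = -23837/58
  (3, 0) → P = -27
  (0, 36/11) → P = -360/11
  (0, 121/4) → P = -605/2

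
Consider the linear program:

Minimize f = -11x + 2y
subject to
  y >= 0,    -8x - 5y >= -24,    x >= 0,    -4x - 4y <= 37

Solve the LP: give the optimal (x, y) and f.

Extreme points and f = -11x + 2y:
  (3, 0) → f = -33
  (0, 0) → f = 0
  (0, 24/5) → f = 48/5

x = 3, y = 0, minimum f = -33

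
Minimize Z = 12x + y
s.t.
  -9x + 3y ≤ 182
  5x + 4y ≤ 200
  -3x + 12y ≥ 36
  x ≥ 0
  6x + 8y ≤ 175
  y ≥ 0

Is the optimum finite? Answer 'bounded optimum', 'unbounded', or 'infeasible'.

Extreme points and Z = 12x + y:
  (0, 3) → Z = 3
  (151/8, 247/32) → Z = 7495/32
  (0, 175/8) → Z = 175/8
The feasible region has finitely many vertices and no improving ray; the minimum is 3 at (0, 3).

bounded optimum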